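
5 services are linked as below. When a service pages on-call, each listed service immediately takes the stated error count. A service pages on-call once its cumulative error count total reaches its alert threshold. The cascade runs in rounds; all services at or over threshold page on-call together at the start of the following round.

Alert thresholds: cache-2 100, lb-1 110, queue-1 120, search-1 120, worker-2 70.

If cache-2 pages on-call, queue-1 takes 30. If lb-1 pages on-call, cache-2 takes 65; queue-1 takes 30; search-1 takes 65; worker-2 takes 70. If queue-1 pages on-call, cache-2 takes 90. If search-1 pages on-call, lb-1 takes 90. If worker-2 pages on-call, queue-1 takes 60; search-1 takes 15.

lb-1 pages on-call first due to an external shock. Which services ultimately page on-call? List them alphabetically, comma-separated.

lb-1, worker-2

Round 1 — lb-1 pages on-call (initial).
  cache-2: +65 → 65 < 100
  queue-1: +30 → 30 < 120
  search-1: +65 → 65 < 120
  worker-2: +70 → 70 ≥ 70
Round 2 — worker-2 pages on-call.
  queue-1: +60 → 90 < 120
  search-1: +15 → 80 < 120
No further pages.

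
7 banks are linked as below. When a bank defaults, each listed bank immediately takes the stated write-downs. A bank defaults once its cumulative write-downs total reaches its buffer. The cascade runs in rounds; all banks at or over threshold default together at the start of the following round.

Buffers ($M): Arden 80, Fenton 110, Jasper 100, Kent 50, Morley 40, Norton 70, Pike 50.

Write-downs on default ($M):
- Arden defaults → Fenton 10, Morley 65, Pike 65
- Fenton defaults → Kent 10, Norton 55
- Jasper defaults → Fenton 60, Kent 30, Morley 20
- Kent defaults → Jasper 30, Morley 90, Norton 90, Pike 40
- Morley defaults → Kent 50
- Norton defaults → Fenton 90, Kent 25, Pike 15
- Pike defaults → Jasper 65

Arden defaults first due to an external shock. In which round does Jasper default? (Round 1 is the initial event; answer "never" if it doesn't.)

never

Round 1 — Arden defaults (initial).
  Fenton: +10 → 10 < 110
  Morley: +65 → 65 ≥ 40
  Pike: +65 → 65 ≥ 50
Round 2 — Morley, Pike default.
  Jasper: +65 → 65 < 100
  Kent: +50 → 50 ≥ 50
Round 3 — Kent defaults.
  Jasper: +30 → 95 < 100
  Norton: +90 → 90 ≥ 70
Round 4 — Norton defaults.
  Fenton: +90 → 100 < 110
No further defaults.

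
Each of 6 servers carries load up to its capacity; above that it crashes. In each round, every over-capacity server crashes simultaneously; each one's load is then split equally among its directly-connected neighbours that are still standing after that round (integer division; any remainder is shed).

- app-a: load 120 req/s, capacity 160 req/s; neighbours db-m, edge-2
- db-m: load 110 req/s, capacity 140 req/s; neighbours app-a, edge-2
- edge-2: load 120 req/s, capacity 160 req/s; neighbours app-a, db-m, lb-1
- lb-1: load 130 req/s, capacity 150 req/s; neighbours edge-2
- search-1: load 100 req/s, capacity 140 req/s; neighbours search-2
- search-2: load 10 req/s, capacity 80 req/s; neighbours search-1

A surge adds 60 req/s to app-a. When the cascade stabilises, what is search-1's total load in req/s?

Round 1 — app-a at 180 > 160. app-a crashes.
  app-a sheds 180 req/s to db-m, edge-2: 90 each.
    db-m: 110+90 = 200 > 140
    edge-2: 120+90 = 210 > 160
Round 2 — db-m, edge-2 crash.
  db-m sheds 200 req/s: no online neighbours, lost.
  edge-2 sheds 210 req/s to lb-1: 210 each.
    lb-1: 130+210 = 340 > 150
Round 3 — lb-1 crashes.
  lb-1 sheds 340 req/s: no online neighbours, lost.
No further crashes.

100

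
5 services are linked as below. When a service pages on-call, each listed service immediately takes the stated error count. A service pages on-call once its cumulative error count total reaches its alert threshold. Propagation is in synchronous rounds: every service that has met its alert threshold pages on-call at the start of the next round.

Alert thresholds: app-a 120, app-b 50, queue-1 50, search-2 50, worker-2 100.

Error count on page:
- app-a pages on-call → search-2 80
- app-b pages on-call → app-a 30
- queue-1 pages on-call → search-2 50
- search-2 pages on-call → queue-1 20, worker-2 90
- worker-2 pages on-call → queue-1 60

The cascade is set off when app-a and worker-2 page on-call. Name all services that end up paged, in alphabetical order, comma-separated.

app-a, queue-1, search-2, worker-2

Round 1 — app-a, worker-2 page on-call (initial).
  queue-1: +60 → 60 ≥ 50
  search-2: +80 → 80 ≥ 50
Round 2 — queue-1, search-2 page on-call.
No further pages.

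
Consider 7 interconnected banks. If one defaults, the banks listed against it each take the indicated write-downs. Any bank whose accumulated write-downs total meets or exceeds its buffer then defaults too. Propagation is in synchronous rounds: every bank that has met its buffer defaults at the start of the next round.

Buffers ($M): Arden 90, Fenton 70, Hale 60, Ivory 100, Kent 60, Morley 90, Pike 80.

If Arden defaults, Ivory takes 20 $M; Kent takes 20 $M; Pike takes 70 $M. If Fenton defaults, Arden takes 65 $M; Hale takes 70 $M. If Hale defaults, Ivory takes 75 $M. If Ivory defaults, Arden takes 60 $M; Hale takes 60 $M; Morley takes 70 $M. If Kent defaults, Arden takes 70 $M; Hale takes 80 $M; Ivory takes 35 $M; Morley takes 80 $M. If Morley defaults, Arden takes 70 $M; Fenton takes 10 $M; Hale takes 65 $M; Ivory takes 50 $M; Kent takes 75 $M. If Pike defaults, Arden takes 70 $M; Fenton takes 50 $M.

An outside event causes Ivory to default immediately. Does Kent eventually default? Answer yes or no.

Round 1 — Ivory defaults (initial).
  Arden: +60 → 60 < 90
  Hale: +60 → 60 ≥ 60
  Morley: +70 → 70 < 90
Round 2 — Hale defaults.
No further defaults.

no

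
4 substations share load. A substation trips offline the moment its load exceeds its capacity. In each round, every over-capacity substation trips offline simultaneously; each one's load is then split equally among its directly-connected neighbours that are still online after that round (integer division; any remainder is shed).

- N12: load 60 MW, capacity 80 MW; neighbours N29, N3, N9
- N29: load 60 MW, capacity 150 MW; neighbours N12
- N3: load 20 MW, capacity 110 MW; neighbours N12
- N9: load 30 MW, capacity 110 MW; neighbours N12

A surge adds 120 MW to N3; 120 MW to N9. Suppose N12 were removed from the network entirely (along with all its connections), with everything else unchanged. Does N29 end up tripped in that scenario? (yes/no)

no

With N12 removed:
Round 1 — N3 at 140 > 110; N9 at 150 > 110. N3, N9 trip offline.
  N3 sheds 140 MW: no online neighbours, lost.
  N9 sheds 150 MW: no online neighbours, lost.
No further trips.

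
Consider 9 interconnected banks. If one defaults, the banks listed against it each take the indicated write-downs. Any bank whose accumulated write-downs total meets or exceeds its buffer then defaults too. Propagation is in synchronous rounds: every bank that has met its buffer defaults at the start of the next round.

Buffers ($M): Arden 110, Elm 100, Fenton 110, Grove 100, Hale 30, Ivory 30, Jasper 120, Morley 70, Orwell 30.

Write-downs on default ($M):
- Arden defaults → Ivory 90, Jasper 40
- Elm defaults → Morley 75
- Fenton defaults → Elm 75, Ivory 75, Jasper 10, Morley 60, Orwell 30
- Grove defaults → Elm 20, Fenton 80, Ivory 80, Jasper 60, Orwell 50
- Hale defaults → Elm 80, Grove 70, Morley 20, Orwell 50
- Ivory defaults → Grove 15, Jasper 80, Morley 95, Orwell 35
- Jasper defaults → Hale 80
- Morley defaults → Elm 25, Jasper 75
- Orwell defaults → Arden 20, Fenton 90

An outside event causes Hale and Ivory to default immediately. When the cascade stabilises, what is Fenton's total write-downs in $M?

90

Round 1 — Hale, Ivory default (initial).
  Elm: +80 → 80 < 100
  Grove: +70+15 → 85 < 100
  Jasper: +80 → 80 < 120
  Morley: +20+95 → 115 ≥ 70
  Orwell: +50+35 → 85 ≥ 30
Round 2 — Morley, Orwell default.
  Arden: +20 → 20 < 110
  Elm: +25 → 105 ≥ 100
  Fenton: +90 → 90 < 110
  Jasper: +75 → 155 ≥ 120
Round 3 — Elm, Jasper default.
No further defaults.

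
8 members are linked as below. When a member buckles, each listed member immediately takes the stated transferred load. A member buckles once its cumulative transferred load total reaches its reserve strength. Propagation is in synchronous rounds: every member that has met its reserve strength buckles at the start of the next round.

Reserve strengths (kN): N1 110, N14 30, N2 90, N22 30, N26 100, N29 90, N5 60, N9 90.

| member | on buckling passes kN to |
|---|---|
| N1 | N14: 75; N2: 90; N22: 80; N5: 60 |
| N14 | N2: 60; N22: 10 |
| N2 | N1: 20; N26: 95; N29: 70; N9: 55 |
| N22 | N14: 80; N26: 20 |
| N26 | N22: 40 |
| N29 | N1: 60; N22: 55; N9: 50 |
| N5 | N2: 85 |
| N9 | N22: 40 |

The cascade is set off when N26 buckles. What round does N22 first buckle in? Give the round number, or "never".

2

Round 1 — N26 buckles (initial).
  N22: +40 → 40 ≥ 30
Round 2 — N22 buckles.
  N14: +80 → 80 ≥ 30
Round 3 — N14 buckles.
  N2: +60 → 60 < 90
No further bucklings.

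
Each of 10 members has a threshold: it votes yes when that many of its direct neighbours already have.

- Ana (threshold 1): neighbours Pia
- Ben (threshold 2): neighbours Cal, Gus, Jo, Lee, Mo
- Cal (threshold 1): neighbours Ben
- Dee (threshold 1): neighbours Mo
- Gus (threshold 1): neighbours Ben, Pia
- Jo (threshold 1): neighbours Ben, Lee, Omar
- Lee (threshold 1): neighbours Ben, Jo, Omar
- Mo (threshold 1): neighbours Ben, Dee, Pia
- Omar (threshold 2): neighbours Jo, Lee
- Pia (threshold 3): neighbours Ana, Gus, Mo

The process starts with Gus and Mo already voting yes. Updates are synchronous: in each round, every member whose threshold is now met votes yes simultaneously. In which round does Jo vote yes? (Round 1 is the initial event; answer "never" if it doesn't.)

3

Round 1 — Gus, Mo vote yes (initial).
Round 2 — checking thresholds:
  Ben: 2 of 5 neighbours ≥ 2, votes yes.
  Dee: 1 of 1 neighbours ≥ 1, votes yes.
  Pia: 2 of 3 neighbours < 3, holds.
Round 3 — checking thresholds:
  Cal: 1 of 1 neighbours ≥ 1, votes yes.
  Jo: 1 of 3 neighbours ≥ 1, votes yes.
  Lee: 1 of 3 neighbours ≥ 1, votes yes.
  Pia: 2 of 3 neighbours < 3, holds.
Round 4 — checking thresholds:
  Omar: 2 of 2 neighbours ≥ 2, votes yes.
  Pia: 2 of 3 neighbours < 3, holds.
Round 5 — no new yes votes; cascade stops.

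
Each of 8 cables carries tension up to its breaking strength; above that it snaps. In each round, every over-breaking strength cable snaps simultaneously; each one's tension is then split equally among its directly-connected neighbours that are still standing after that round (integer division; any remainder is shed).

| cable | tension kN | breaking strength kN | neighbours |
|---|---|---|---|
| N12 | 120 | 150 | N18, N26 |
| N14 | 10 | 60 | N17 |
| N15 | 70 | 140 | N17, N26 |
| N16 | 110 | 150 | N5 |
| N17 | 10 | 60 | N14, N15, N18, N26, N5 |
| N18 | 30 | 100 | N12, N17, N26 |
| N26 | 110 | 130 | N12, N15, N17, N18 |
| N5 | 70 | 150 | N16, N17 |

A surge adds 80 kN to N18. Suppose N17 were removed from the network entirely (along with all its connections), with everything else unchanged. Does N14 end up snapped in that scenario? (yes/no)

no

With N17 removed:
Round 1 — N18 at 110 > 100. N18 snaps.
  N18 sheds 110 kN to N12, N26: 55 each.
    N12: 120+55 = 175 > 150
    N26: 110+55 = 165 > 130
Round 2 — N12, N26 snap.
  N12 sheds 175 kN: no online neighbours, lost.
  N26 sheds 165 kN to N15: 165 each.
    N15: 70+165 = 235 > 140
Round 3 — N15 snaps.
  N15 sheds 235 kN: no online neighbours, lost.
No further breaks.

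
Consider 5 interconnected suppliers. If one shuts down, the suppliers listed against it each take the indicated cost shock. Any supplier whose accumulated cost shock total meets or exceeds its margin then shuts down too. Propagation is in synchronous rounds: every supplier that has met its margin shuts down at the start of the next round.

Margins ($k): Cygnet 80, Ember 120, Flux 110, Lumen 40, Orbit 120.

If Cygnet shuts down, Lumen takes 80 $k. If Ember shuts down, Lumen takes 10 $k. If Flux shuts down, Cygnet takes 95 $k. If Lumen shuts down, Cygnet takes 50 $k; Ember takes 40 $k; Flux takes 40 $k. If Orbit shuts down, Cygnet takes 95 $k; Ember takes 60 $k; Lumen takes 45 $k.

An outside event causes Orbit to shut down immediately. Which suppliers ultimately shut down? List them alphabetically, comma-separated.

Cygnet, Lumen, Orbit

Round 1 — Orbit shuts down (initial).
  Cygnet: +95 → 95 ≥ 80
  Ember: +60 → 60 < 120
  Lumen: +45 → 45 ≥ 40
Round 2 — Cygnet, Lumen shut down.
  Ember: +40 → 100 < 120
  Flux: +40 → 40 < 110
No further shutdowns.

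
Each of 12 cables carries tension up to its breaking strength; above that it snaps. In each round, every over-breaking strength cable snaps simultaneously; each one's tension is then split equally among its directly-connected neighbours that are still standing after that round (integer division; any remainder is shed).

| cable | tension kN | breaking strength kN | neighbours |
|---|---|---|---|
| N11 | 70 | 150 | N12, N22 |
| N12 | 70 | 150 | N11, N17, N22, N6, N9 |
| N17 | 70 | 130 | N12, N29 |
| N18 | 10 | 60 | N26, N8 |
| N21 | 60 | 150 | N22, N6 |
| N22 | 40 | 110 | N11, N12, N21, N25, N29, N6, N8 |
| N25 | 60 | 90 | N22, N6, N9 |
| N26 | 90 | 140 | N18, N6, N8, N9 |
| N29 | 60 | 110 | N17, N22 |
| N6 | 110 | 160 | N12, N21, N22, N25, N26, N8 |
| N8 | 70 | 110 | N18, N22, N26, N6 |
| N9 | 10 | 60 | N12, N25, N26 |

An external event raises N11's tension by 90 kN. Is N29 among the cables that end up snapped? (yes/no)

no

Round 1 — N11 at 160 > 150. N11 snaps.
  N11 sheds 160 kN to N12, N22: 80 each.
    N12: 70+80 = 150 ≤ 150
    N22: 40+80 = 120 > 110
Round 2 — N22 snaps.
  N22 sheds 120 kN to N12, N21, N25, N29, N6, N8: 20 each.
    N12: 150+20 = 170 > 150
    N21: 60+20 = 80 ≤ 150
    N25: 60+20 = 80 ≤ 90
    N29: 60+20 = 80 ≤ 110
    N6: 110+20 = 130 ≤ 160
    N8: 70+20 = 90 ≤ 110
Round 3 — N12 snaps.
  N12 sheds 170 kN to N17, N6, N9: 56 each (2 lost).
    N17: 70+56 = 126 ≤ 130
    N6: 130+56 = 186 > 160
    N9: 10+56 = 66 > 60
Round 4 — N6, N9 snap.
  N6 sheds 186 kN to N21, N25, N26, N8: 46 each (2 lost).
    N21: 80+46 = 126 ≤ 150
    N25: 80+46 = 126 > 90
    N26: 90+46 = 136 ≤ 140
    N8: 90+46 = 136 > 110
  N9 sheds 66 kN to N25, N26: 33 each.
    N25: 126+33 = 159 > 90
    N26: 136+33 = 169 > 140
Round 5 — N25, N26, N8 snap.
  N25 sheds 159 kN: no online neighbours, lost.
  N26 sheds 169 kN to N18: 169 each.
    N18: 10+169 = 179 > 60
  N8 sheds 136 kN to N18: 136 each.
    N18: 179+136 = 315 > 60
Round 6 — N18 snaps.
  N18 sheds 315 kN: no online neighbours, lost.
No further breaks.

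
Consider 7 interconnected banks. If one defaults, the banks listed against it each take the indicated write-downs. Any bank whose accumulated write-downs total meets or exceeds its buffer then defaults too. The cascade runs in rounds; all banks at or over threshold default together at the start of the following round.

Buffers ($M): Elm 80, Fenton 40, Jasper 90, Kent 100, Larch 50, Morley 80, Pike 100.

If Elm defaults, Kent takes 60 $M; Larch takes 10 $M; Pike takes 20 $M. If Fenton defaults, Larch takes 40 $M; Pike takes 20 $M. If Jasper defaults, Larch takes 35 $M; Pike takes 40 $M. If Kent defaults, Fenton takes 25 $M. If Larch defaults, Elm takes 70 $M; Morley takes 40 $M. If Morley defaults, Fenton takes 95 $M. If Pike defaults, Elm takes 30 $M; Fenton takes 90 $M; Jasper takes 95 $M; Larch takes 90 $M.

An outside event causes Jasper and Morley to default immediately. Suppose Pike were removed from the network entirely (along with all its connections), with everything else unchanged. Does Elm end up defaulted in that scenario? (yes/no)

no

With Pike removed:
Round 1 — Jasper, Morley default (initial).
  Fenton: +95 → 95 ≥ 40
  Larch: +35 → 35 < 50
Round 2 — Fenton defaults.
  Larch: +40 → 75 ≥ 50
Round 3 — Larch defaults.
  Elm: +70 → 70 < 80
No further defaults.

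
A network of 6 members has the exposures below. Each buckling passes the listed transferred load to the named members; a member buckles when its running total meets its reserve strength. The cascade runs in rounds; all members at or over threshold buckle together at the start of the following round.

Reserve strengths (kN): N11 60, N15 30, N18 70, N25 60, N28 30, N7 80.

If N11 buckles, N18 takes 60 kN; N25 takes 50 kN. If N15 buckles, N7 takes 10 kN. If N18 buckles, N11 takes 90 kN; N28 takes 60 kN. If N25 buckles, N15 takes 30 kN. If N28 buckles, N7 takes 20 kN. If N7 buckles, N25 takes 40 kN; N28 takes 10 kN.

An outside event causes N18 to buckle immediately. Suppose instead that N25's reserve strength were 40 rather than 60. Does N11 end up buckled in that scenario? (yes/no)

With N25's reserve strength at 40:
Round 1 — N18 buckles (initial).
  N11: +90 → 90 ≥ 60
  N28: +60 → 60 ≥ 30
Round 2 — N11, N28 buckle.
  N25: +50 → 50 ≥ 40
  N7: +20 → 20 < 80
Round 3 — N25 buckles.
  N15: +30 → 30 ≥ 30
Round 4 — N15 buckles.
  N7: +10 → 30 < 80
No further bucklings.

yes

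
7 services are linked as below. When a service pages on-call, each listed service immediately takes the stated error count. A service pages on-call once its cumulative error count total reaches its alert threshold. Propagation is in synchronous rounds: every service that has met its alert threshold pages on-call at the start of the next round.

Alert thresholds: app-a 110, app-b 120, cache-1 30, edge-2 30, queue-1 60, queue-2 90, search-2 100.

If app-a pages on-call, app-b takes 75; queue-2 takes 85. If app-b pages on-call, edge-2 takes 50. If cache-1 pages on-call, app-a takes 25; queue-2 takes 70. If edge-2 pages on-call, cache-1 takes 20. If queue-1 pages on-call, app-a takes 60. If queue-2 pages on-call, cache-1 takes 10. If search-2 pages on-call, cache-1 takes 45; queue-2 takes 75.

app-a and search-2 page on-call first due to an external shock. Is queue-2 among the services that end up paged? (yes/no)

Round 1 — app-a, search-2 page on-call (initial).
  app-b: +75 → 75 < 120
  cache-1: +45 → 45 ≥ 30
  queue-2: +85+75 → 160 ≥ 90
Round 2 — cache-1, queue-2 page on-call.
No further pages.

yes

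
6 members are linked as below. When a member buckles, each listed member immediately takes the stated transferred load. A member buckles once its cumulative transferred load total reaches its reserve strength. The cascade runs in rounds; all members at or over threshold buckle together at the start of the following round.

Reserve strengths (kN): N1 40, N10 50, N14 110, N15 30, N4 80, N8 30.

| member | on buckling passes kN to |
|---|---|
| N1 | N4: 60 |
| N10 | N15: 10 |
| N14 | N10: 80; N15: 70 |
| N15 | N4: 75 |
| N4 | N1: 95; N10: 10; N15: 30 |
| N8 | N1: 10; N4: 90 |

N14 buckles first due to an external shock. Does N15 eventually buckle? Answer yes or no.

Round 1 — N14 buckles (initial).
  N10: +80 → 80 ≥ 50
  N15: +70 → 70 ≥ 30
Round 2 — N10, N15 buckle.
  N4: +75 → 75 < 80
No further bucklings.

yes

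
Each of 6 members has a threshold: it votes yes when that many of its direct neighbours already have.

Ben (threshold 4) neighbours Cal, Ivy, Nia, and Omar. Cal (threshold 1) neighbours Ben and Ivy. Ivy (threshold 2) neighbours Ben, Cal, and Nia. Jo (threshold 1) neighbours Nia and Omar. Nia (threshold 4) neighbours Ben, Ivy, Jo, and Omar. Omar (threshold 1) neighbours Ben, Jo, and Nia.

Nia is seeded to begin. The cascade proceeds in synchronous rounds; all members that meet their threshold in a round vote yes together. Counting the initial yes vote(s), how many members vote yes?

3

Round 1 — Nia votes yes (initial).
Round 2 — checking thresholds:
  Ben: 1 of 4 neighbours < 4, below threshold.
  Ivy: 1 of 3 neighbours < 2, below threshold.
  Jo: 1 of 2 neighbours ≥ 1, votes yes.
  Omar: 1 of 3 neighbours ≥ 1, votes yes.
Round 3 — no new yes votes; cascade stops.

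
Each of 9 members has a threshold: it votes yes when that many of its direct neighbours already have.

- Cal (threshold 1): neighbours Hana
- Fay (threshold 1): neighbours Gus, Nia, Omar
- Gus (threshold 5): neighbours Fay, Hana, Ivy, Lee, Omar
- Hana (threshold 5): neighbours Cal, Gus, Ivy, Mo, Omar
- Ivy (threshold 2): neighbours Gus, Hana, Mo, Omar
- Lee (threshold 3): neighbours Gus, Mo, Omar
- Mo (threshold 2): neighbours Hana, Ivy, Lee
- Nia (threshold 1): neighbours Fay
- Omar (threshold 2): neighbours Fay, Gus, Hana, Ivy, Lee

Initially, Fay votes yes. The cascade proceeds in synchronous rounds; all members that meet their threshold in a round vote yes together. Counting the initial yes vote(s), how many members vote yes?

Round 1 — Fay votes yes (initial).
Round 2 — checking thresholds:
  Gus: 1 of 5 neighbours < 5, holds.
  Nia: 1 of 1 neighbours ≥ 1, votes yes.
  Omar: 1 of 5 neighbours < 2, holds.
Round 3 — no new yes votes; cascade stops.

2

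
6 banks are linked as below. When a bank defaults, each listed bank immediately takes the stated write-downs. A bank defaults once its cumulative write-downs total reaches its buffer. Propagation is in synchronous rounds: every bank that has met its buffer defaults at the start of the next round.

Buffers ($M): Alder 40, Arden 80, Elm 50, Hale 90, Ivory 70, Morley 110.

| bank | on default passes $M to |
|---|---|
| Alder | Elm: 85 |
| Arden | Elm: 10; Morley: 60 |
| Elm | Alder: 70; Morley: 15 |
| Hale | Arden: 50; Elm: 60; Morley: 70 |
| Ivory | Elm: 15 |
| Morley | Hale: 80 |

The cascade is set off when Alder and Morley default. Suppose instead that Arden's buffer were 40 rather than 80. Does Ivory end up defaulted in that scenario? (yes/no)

With Arden's buffer at 40:
Round 1 — Alder, Morley default (initial).
  Elm: +85 → 85 ≥ 50
  Hale: +80 → 80 < 90
Round 2 — Elm defaults.
No further defaults.

no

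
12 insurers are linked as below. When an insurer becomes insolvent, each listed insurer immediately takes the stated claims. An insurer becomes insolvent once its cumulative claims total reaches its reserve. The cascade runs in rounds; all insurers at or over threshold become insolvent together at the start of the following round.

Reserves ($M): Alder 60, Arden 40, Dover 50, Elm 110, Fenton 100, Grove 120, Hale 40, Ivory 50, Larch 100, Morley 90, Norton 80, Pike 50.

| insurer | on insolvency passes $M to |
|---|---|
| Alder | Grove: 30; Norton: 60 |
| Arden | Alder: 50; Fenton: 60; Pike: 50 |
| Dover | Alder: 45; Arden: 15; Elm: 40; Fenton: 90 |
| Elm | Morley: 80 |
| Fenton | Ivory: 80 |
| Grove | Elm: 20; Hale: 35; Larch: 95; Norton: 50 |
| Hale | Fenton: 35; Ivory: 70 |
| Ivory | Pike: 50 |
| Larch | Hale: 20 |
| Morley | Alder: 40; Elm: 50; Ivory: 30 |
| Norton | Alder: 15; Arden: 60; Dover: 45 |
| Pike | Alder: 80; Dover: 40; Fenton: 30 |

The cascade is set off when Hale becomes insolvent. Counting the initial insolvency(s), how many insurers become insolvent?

4

Round 1 — Hale becomes insolvent (initial).
  Fenton: +35 → 35 < 100
  Ivory: +70 → 70 ≥ 50
Round 2 — Ivory becomes insolvent.
  Pike: +50 → 50 ≥ 50
Round 3 — Pike becomes insolvent.
  Alder: +80 → 80 ≥ 60
  Dover: +40 → 40 < 50
  Fenton: +30 → 65 < 100
Round 4 — Alder becomes insolvent.
  Grove: +30 → 30 < 120
  Norton: +60 → 60 < 80
No further insolvencies.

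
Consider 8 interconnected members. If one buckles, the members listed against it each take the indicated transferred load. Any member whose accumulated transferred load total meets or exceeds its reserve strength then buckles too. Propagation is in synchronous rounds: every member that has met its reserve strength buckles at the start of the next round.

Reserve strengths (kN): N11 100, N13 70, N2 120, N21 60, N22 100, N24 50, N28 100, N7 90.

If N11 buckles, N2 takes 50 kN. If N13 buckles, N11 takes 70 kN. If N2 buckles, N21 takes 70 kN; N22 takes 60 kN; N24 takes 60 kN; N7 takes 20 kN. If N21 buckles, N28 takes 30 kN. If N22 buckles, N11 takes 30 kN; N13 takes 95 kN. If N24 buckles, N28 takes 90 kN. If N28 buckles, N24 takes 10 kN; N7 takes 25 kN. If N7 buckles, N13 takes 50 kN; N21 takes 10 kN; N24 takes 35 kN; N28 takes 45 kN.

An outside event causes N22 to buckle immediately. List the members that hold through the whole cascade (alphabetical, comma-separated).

Round 1 — N22 buckles (initial).
  N11: +30 → 30 < 100
  N13: +95 → 95 ≥ 70
Round 2 — N13 buckles.
  N11: +70 → 100 ≥ 100
Round 3 — N11 buckles.
  N2: +50 → 50 < 120
No further bucklings.

N2, N21, N24, N28, N7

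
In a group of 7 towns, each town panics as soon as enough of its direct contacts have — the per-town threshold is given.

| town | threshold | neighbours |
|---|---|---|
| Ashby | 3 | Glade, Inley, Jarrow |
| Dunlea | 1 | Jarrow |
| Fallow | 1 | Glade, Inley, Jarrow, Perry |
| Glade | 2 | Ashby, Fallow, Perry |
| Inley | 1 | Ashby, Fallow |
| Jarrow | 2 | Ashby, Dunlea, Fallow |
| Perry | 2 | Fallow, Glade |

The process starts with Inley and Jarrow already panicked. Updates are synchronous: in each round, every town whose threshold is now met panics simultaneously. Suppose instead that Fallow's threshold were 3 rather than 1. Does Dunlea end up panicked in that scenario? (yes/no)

yes

With Fallow's threshold at 3:
Round 1 — Inley, Jarrow panic (initial).
Round 2 — checking thresholds:
  Ashby: 2 of 3 neighbours < 3, below threshold.
  Dunlea: 1 of 1 neighbours ≥ 1, panics.
  Fallow: 2 of 4 neighbours < 3, below threshold.
Round 3 — no new panics; cascade stops.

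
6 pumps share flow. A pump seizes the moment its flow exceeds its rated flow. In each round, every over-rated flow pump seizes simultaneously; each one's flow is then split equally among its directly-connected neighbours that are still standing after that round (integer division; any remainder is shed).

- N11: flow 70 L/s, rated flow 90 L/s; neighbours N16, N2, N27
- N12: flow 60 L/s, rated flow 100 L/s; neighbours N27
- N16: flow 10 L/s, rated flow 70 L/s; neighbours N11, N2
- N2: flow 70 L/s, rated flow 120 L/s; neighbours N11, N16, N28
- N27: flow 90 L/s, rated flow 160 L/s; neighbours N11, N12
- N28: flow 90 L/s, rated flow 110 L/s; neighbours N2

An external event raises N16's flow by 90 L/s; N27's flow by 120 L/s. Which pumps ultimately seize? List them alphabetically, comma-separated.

N11, N12, N16, N2, N27, N28

Round 1 — N16 at 100 > 70; N27 at 210 > 160. N16, N27 seize.
  N16 sheds 100 L/s to N11, N2: 50 each.
    N11: 70+50 = 120 > 90
    N2: 70+50 = 120 ≤ 120
  N27 sheds 210 L/s to N11, N12: 105 each.
    N11: 120+105 = 225 > 90
    N12: 60+105 = 165 > 100
Round 2 — N11, N12 seize.
  N11 sheds 225 L/s to N2: 225 each.
    N2: 120+225 = 345 > 120
  N12 sheds 165 L/s: no online neighbours, lost.
Round 3 — N2 seizes.
  N2 sheds 345 L/s to N28: 345 each.
    N28: 90+345 = 435 > 110
Round 4 — N28 seizes.
  N28 sheds 435 L/s: no online neighbours, lost.
No further seizures.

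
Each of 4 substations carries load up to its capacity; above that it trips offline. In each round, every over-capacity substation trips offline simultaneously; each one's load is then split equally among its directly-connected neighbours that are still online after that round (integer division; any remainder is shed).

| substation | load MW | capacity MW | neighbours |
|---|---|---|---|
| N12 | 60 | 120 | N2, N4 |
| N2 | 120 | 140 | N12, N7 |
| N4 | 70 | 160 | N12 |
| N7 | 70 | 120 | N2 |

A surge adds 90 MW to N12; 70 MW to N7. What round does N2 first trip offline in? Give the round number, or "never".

Round 1 — N12 at 150 > 120; N7 at 140 > 120. N12, N7 trip offline.
  N12 sheds 150 MW to N2, N4: 75 each.
    N2: 120+75 = 195 > 140
    N4: 70+75 = 145 ≤ 160
  N7 sheds 140 MW to N2: 140 each.
    N2: 195+140 = 335 > 140
Round 2 — N2 trips offline.
  N2 sheds 335 MW: no online neighbours, lost.
No further trips.

2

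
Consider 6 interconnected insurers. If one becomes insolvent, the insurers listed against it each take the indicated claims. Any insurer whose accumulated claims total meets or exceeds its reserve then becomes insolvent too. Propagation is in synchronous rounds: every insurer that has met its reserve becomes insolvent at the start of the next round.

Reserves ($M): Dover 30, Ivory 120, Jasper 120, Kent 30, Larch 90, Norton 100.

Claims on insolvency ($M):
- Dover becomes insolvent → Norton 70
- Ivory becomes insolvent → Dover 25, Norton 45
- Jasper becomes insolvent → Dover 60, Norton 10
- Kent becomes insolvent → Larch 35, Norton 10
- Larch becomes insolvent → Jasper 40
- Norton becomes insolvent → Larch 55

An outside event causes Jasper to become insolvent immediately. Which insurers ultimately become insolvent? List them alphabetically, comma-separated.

Round 1 — Jasper becomes insolvent (initial).
  Dover: +60 → 60 ≥ 30
  Norton: +10 → 10 < 100
Round 2 — Dover becomes insolvent.
  Norton: +70 → 80 < 100
No further insolvencies.

Dover, Jasper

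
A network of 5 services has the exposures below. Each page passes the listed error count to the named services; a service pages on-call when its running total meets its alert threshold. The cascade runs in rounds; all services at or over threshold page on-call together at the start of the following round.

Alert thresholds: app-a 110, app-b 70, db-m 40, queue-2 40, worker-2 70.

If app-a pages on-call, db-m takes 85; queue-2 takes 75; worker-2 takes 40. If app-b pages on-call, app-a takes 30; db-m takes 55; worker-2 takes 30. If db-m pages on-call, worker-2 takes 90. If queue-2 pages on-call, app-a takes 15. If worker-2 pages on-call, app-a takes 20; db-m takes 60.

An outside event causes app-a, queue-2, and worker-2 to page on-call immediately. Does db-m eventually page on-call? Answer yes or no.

Round 1 — app-a, queue-2, worker-2 page on-call (initial).
  db-m: +85+60 → 145 ≥ 40
Round 2 — db-m pages on-call.
No further pages.

yes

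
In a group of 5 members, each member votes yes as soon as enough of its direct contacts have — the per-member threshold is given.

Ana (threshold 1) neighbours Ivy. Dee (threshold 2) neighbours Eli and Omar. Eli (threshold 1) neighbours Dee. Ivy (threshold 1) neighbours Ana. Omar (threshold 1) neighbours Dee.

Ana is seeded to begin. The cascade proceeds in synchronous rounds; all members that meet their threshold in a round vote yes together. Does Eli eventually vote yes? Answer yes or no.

no

Round 1 — Ana votes yes (initial).
Round 2 — checking thresholds:
  Ivy: 1 of 1 neighbours ≥ 1, votes yes.
Round 3 — no new yes votes; cascade stops.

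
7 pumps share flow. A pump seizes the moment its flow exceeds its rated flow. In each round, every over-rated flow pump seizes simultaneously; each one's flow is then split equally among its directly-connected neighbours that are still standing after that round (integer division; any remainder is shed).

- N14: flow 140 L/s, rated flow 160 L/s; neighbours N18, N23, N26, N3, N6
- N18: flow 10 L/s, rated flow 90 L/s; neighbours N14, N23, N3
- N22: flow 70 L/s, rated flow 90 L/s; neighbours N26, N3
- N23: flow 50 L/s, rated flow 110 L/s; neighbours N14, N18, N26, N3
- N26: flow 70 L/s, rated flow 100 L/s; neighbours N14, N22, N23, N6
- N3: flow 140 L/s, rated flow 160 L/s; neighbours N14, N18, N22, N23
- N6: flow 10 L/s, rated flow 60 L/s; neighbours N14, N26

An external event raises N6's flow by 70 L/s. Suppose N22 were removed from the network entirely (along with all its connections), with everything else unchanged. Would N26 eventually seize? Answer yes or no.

yes

With N22 removed:
Round 1 — N6 at 80 > 60. N6 seizes.
  N6 sheds 80 L/s to N14, N26: 40 each.
    N14: 140+40 = 180 > 160
    N26: 70+40 = 110 > 100
Round 2 — N14, N26 seize.
  N14 sheds 180 L/s to N18, N23, N3: 60 each.
    N18: 10+60 = 70 ≤ 90
    N23: 50+60 = 110 ≤ 110
    N3: 140+60 = 200 > 160
  N26 sheds 110 L/s to N23: 110 each.
    N23: 110+110 = 220 > 110
Round 3 — N23, N3 seize.
  N23 sheds 220 L/s to N18: 220 each.
    N18: 70+220 = 290 > 90
  N3 sheds 200 L/s to N18: 200 each.
    N18: 290+200 = 490 > 90
Round 4 — N18 seizes.
  N18 sheds 490 L/s: no online neighbours, lost.
No further seizures.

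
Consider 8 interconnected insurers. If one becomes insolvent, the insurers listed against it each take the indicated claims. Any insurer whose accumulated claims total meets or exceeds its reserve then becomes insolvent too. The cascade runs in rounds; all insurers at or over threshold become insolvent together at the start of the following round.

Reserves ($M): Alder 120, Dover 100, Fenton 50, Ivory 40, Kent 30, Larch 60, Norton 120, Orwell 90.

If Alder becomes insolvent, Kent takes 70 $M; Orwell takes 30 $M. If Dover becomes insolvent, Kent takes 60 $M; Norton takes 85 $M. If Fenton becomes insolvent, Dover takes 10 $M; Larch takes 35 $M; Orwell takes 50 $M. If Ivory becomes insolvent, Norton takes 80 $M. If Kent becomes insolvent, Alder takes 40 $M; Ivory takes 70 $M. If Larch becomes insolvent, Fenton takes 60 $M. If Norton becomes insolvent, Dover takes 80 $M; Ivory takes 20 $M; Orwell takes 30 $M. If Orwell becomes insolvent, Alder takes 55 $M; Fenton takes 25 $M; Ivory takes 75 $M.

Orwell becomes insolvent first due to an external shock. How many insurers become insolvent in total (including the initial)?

2

Round 1 — Orwell becomes insolvent (initial).
  Alder: +55 → 55 < 120
  Fenton: +25 → 25 < 50
  Ivory: +75 → 75 ≥ 40
Round 2 — Ivory becomes insolvent.
  Norton: +80 → 80 < 120
No further insolvencies.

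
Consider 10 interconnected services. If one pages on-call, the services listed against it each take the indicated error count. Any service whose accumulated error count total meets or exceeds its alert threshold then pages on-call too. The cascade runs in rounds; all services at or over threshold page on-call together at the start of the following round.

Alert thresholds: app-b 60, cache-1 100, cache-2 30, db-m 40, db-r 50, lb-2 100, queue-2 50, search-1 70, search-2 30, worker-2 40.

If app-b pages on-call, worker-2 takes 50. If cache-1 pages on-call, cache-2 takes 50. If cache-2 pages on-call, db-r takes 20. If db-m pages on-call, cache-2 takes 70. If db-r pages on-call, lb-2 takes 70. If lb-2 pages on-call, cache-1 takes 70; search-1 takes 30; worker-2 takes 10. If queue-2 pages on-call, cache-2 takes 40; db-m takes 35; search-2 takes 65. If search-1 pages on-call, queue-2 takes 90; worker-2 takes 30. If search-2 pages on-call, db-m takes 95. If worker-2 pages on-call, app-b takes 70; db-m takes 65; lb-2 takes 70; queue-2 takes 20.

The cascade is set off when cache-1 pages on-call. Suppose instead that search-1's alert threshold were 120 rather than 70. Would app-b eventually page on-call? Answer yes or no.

With search-1's alert threshold at 120:
Round 1 — cache-1 pages on-call (initial).
  cache-2: +50 → 50 ≥ 30
Round 2 — cache-2 pages on-call.
  db-r: +20 → 20 < 50
No further pages.

no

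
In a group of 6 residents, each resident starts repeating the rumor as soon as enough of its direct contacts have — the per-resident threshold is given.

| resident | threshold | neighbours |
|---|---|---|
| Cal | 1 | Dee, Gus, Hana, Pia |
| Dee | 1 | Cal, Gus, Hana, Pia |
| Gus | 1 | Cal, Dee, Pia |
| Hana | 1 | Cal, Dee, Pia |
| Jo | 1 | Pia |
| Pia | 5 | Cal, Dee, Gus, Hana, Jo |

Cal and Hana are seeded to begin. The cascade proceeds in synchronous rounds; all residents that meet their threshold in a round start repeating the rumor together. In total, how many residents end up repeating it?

Round 1 — Cal, Hana start repeating the rumor (initial).
Round 2 — checking thresholds:
  Dee: 2 of 4 neighbours ≥ 1, starts repeating the rumor.
  Gus: 1 of 3 neighbours ≥ 1, starts repeating the rumor.
  Pia: 2 of 5 neighbours < 5, below threshold.
Round 3 — no new spreads; cascade stops.

4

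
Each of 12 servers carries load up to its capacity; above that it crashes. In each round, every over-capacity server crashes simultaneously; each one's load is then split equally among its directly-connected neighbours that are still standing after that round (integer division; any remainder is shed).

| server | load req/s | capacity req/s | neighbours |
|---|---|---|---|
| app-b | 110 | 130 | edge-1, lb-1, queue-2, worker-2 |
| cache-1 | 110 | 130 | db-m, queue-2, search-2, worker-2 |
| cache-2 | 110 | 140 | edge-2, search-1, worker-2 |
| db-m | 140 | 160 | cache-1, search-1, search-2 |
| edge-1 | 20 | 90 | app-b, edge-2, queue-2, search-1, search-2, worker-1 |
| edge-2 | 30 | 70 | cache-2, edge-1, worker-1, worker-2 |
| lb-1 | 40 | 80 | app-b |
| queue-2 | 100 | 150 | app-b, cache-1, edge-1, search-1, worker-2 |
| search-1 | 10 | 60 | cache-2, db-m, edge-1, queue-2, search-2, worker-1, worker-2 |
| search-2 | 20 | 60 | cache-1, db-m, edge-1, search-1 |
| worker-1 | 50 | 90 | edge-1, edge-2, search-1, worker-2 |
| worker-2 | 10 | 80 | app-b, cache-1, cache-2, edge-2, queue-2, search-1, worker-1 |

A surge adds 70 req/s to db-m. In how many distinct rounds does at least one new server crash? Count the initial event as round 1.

5

Round 1 — db-m at 210 > 160. db-m crashes.
  db-m sheds 210 req/s to cache-1, search-1, search-2: 70 each.
    cache-1: 110+70 = 180 > 130
    search-1: 10+70 = 80 > 60
    search-2: 20+70 = 90 > 60
Round 2 — cache-1, search-1, search-2 crash.
  cache-1 sheds 180 req/s to queue-2, worker-2: 90 each.
    queue-2: 100+90 = 190 > 150
    worker-2: 10+90 = 100 > 80
  search-1 sheds 80 req/s to cache-2, edge-1, queue-2, worker-1, worker-2: 16 each.
    cache-2: 110+16 = 126 ≤ 140
    edge-1: 20+16 = 36 ≤ 90
    queue-2: 190+16 = 206 > 150
    worker-1: 50+16 = 66 ≤ 90
    worker-2: 100+16 = 116 > 80
  search-2 sheds 90 req/s to edge-1: 90 each.
    edge-1: 36+90 = 126 > 90
Round 3 — edge-1, queue-2, worker-2 crash.
  edge-1 sheds 126 req/s to app-b, edge-2, worker-1: 42 each.
    app-b: 110+42 = 152 > 130
    edge-2: 30+42 = 72 > 70
    worker-1: 66+42 = 108 > 90
  queue-2 sheds 206 req/s to app-b: 206 each.
    app-b: 152+206 = 358 > 130
  worker-2 sheds 116 req/s to app-b, cache-2, edge-2, worker-1: 29 each.
    app-b: 358+29 = 387 > 130
    cache-2: 126+29 = 155 > 140
    edge-2: 72+29 = 101 > 70
    worker-1: 108+29 = 137 > 90
Round 4 — app-b, cache-2, edge-2, worker-1 crash.
  app-b sheds 387 req/s to lb-1: 387 each.
    lb-1: 40+387 = 427 > 80
  cache-2 sheds 155 req/s: no online neighbours, lost.
  edge-2 sheds 101 req/s: no online neighbours, lost.
  worker-1 sheds 137 req/s: no online neighbours, lost.
Round 5 — lb-1 crashes.
  lb-1 sheds 427 req/s: no online neighbours, lost.
No further crashes.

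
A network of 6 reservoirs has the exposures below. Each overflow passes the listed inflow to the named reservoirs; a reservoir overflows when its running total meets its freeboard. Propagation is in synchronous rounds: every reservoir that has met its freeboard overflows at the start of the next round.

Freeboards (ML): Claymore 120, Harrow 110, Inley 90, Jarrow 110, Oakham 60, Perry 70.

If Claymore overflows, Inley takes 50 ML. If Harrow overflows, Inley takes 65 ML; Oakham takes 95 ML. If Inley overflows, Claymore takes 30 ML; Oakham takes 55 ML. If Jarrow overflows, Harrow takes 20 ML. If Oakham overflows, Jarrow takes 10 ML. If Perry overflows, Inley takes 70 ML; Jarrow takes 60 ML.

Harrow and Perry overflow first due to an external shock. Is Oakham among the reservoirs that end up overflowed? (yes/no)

Round 1 — Harrow, Perry overflow (initial).
  Inley: +65+70 → 135 ≥ 90
  Jarrow: +60 → 60 < 110
  Oakham: +95 → 95 ≥ 60
Round 2 — Inley, Oakham overflow.
  Claymore: +30 → 30 < 120
  Jarrow: +10 → 70 < 110
No further overflows.

yes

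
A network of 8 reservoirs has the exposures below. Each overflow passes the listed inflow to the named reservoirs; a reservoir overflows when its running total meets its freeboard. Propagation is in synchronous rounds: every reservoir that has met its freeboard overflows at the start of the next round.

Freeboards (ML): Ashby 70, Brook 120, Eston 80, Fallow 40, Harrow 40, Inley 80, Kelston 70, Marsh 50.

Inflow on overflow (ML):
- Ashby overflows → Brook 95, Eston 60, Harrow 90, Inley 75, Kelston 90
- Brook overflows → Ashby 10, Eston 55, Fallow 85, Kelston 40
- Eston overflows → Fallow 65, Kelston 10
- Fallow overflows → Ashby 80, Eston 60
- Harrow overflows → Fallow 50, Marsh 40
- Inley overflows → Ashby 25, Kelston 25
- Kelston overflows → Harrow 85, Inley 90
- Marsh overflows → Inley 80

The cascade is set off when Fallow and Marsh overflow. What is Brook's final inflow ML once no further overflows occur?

95

Round 1 — Fallow, Marsh overflow (initial).
  Ashby: +80 → 80 ≥ 70
  Eston: +60 → 60 < 80
  Inley: +80 → 80 ≥ 80
Round 2 — Ashby, Inley overflow.
  Brook: +95 → 95 < 120
  Eston: +60 → 120 ≥ 80
  Harrow: +90 → 90 ≥ 40
  Kelston: +90+25 → 115 ≥ 70
Round 3 — Eston, Harrow, Kelston overflow.
No further overflows.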